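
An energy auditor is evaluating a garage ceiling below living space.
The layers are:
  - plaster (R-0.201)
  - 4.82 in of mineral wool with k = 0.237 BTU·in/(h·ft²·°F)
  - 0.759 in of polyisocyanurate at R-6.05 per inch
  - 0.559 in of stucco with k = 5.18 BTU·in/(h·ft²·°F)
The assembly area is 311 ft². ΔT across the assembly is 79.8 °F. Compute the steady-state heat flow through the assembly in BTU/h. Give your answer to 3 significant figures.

4.82/0.237 = 20.34
0.759 × 6.05 = 4.592
0.559/5.18 = 0.1079
R_total = 0.201 + 20.34 + 4.592 + 0.1079 = 25.24 ft²·°F·h/BTU
Q = A·ΔT/R = 311 × 79.8 / 25.24 = 983.3 BTU/h

983 BTU/h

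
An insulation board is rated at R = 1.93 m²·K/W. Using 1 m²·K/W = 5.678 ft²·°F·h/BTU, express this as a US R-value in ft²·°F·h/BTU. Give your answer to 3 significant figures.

11.0 ft²·°F·h/BTU

R_US = 1.93 × 5.678 = 10.96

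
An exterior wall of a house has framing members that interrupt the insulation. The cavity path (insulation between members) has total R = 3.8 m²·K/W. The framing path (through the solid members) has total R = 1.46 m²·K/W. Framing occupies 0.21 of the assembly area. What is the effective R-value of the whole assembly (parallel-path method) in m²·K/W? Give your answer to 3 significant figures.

U_eff = 0.79/3.8 + 0.21/1.46 = 0.2079 + 0.1438 = 0.3517
R_eff = 1/U_eff = 2.843 m²·K/W

2.84 m²·K/W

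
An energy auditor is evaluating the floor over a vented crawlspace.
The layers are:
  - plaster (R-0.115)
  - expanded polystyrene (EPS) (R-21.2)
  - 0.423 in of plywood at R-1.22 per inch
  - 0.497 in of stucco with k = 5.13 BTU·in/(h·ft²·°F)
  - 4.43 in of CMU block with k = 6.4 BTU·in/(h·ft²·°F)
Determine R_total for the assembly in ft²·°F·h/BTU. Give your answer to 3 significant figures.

22.6 ft²·°F·h/BTU

0.423 × 1.22 = 0.5161
0.497/5.13 = 0.09688
4.43/6.4 = 0.6922
R_total = 0.115 + 21.2 + 0.5161 + 0.09688 + 0.6922 = 22.62 ft²·°F·h/BTU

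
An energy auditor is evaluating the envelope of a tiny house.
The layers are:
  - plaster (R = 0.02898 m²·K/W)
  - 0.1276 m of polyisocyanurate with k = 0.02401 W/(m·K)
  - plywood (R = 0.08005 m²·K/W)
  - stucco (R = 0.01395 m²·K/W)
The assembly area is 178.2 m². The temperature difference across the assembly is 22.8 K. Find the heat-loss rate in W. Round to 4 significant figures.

0.1276/0.02401 = 5.3145
R_total = 0.02898 + 5.3145 + 0.08005 + 0.01395 = 5.4374 m²·K/W
Q = A·ΔT/R = 178.2 × 22.8 / 5.4374 = 747.22 W

747.2 W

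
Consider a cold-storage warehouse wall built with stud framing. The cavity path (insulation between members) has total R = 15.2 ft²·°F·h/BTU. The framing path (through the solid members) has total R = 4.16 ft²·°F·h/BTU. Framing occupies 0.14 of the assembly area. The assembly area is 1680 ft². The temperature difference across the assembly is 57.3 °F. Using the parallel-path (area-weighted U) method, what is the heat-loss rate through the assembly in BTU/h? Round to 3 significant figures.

U_eff = 0.86/15.2 + 0.14/4.16 = 0.05658 + 0.03365 = 0.09023
R_eff = 1/U_eff = 11.08 ft²·°F·h/BTU
Q = 1680 × 57.3 / 11.08 = 8686 BTU/h

8690 BTU/h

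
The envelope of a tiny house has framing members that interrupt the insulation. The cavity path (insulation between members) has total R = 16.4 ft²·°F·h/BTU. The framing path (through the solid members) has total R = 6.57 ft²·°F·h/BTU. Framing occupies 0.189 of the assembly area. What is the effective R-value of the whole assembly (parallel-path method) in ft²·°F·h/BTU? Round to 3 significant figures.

U_eff = 0.811/16.4 + 0.189/6.57 = 0.04945 + 0.02877 = 0.07822
R_eff = 1/U_eff = 12.78 ft²·°F·h/BTU

12.8 ft²·°F·h/BTU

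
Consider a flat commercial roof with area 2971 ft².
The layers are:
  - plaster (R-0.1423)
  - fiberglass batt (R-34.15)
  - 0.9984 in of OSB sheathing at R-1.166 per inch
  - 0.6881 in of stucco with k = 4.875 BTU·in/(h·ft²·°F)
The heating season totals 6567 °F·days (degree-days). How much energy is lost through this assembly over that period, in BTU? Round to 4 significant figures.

0.9984 × 1.166 = 1.1641
0.6881/4.875 = 0.14115
R_total = 0.1423 + 34.15 + 1.1641 + 0.14115 = 35.598 ft²·°F·h/BTU
E = A × HDD × 24 / R = 2971 × 6567 × 24 / 35.598 = 13154000 BTU

13150000 BTU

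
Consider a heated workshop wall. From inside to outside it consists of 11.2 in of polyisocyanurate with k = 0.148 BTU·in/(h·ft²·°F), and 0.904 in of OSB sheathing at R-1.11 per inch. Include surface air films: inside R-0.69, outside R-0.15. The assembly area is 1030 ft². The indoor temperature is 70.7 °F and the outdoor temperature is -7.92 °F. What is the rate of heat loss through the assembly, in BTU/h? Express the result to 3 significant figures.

11.2/0.148 = 75.68
0.904 × 1.11 = 1.003
R_total = 0.69 + 75.68 + 1.003 + 0.15 = 77.52 ft²·°F·h/BTU
Q = A·ΔT/R = 1030 × (70.7 − (-7.92)) / 77.52 = 1045 BTU/h

1040 BTU/h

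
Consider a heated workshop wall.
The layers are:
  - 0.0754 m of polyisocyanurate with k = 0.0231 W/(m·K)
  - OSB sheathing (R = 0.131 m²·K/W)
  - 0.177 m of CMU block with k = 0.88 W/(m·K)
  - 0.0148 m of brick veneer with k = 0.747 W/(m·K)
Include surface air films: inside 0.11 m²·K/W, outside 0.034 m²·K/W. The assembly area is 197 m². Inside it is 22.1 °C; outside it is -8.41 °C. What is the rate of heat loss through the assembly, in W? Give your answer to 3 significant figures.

1600 W

0.0754/0.0231 = 3.264
0.177/0.88 = 0.2011
0.0148/0.747 = 0.01981
R_total = 0.11 + 3.264 + 0.131 + 0.2011 + 0.01981 + 0.034 = 3.76 m²·K/W
Q = A·ΔT/R = 197 × (22.1 − (-8.41)) / 3.76 = 1599 W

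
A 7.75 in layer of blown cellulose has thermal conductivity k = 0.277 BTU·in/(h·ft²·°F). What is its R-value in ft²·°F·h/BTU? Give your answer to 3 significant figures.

R = L/k = 7.75/0.277 = 27.98 ft²·°F·h/BTU

28.0 ft²·°F·h/BTU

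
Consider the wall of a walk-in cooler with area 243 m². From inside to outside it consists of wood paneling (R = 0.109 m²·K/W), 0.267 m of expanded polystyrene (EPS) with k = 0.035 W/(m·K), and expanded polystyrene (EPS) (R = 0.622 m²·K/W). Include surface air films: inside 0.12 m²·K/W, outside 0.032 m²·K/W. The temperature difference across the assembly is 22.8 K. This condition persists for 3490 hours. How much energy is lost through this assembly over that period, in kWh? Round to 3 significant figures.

0.267/0.035 = 7.629
R_total = 0.12 + 0.109 + 7.629 + 0.622 + 0.032 = 8.512 m²·K/W
Q = 243 × 22.8 / 8.512 = 650.9 W
E = 650.9 W × 3490 h / 1000 = 2272 kWh

2270 kWh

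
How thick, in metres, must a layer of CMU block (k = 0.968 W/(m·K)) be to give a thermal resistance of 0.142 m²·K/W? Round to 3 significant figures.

L = R·k = 0.142 × 0.968 = 0.1375 m

0.137 m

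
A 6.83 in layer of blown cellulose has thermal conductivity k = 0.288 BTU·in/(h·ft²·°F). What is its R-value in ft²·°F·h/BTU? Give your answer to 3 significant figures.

23.7 ft²·°F·h/BTU

R = L/k = 6.83/0.288 = 23.72 ft²·°F·h/BTU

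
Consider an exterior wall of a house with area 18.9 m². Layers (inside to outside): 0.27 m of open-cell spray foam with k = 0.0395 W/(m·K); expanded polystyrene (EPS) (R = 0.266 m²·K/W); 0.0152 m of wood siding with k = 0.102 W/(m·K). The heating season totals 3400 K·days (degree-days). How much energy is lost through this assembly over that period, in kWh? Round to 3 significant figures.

0.27/0.0395 = 6.835
0.0152/0.102 = 0.149
R_total = 6.835 + 0.266 + 0.149 = 7.25 m²·K/W
E = A × HDD × 24 / R / 1000 = 18.9 × 3400 × 24 / 7.25 / 1000 = 212.7 kWh

213 kWh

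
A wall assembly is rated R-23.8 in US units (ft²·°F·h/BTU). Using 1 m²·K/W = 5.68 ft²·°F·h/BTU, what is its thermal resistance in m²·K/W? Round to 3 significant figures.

4.19 m²·K/W

R_SI = 23.8/5.68 = 4.19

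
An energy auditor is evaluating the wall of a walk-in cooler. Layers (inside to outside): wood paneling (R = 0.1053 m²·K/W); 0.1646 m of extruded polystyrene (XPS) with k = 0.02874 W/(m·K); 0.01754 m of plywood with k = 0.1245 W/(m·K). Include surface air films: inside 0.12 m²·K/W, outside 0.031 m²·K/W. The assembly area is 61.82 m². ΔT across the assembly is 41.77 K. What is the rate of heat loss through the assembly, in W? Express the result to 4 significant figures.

0.1646/0.02874 = 5.7272
0.01754/0.1245 = 0.14088
R_total = 0.12 + 0.1053 + 5.7272 + 0.14088 + 0.031 = 6.1244 m²·K/W
Q = A·ΔT/R = 61.82 × 41.77 / 6.1244 = 421.63 W

421.6 W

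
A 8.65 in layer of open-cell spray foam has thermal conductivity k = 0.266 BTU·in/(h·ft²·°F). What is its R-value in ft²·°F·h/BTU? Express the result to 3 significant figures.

32.5 ft²·°F·h/BTU

R = L/k = 8.65/0.266 = 32.52 ft²·°F·h/BTU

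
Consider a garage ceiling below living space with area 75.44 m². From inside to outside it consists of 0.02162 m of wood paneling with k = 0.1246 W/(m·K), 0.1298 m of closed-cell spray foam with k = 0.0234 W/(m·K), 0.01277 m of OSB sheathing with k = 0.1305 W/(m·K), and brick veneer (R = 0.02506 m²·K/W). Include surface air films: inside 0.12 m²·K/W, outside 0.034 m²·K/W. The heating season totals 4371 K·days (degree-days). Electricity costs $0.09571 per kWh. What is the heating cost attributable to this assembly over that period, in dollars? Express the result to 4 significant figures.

126.3 dollars

0.02162/0.1246 = 0.17352
0.1298/0.0234 = 5.547
0.01277/0.1305 = 0.097854
R_total = 0.12 + 0.17352 + 5.547 + 0.097854 + 0.02506 + 0.034 = 5.9974 m²·K/W
E = A × HDD × 24 / R / 1000 = 75.44 × 4371 × 24 / 5.9974 / 1000 = 1319.6 kWh
Cost = 1319.6 × 0.09571 = $126.29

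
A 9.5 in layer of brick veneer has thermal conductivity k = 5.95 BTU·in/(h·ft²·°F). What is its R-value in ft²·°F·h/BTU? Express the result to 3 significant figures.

1.60 ft²·°F·h/BTU

R = L/k = 9.5/5.95 = 1.597 ft²·°F·h/BTU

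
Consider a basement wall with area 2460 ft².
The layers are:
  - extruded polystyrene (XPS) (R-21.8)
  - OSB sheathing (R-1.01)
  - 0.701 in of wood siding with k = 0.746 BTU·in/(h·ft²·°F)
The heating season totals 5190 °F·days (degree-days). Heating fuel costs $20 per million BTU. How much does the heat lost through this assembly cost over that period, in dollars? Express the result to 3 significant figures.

0.701/0.746 = 0.9397
R_total = 21.8 + 1.01 + 0.9397 = 23.75 ft²·°F·h/BTU
E = A × HDD × 24 / R = 2460 × 5190 × 24 / 23.75 = 12900000 BTU
Cost = 12900000/10⁶ × 20 = $258

258 dollars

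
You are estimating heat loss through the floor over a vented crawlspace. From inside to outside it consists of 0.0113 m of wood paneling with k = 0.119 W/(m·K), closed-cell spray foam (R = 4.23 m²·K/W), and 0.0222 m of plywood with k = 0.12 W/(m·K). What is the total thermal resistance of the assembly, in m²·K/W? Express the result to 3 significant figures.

4.51 m²·K/W

0.0113/0.119 = 0.09496
0.0222/0.12 = 0.185
R_total = 0.09496 + 4.23 + 0.185 = 4.51 m²·K/W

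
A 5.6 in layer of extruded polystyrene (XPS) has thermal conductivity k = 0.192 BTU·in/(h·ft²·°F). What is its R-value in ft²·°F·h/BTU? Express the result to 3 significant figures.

R = L/k = 5.6/0.192 = 29.17 ft²·°F·h/BTU

29.2 ft²·°F·h/BTU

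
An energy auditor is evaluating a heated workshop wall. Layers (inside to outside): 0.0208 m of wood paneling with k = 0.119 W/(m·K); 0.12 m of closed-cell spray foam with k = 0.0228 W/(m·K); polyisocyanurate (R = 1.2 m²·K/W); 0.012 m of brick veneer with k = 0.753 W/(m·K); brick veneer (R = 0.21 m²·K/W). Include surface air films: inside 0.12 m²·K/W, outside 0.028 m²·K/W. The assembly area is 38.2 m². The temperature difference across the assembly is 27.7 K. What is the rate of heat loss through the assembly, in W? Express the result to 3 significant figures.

151 W

0.0208/0.119 = 0.1748
0.12/0.0228 = 5.263
0.012/0.753 = 0.01594
R_total = 0.12 + 0.1748 + 5.263 + 1.2 + 0.01594 + 0.21 + 0.028 = 7.012 m²·K/W
Q = A·ΔT/R = 38.2 × 27.7 / 7.012 = 150.9 W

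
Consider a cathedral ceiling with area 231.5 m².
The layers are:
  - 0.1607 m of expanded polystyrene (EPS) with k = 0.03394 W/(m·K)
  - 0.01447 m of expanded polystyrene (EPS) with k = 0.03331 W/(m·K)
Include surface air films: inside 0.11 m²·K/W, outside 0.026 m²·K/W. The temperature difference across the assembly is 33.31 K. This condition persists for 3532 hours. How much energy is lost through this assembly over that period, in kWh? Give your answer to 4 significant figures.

0.1607/0.03394 = 4.7348
0.01447/0.03331 = 0.4344
R_total = 0.11 + 4.7348 + 0.4344 + 0.026 = 5.3052 m²·K/W
Q = 231.5 × 33.31 / 5.3052 = 1453.5 W
E = 1453.5 W × 3532 h / 1000 = 5133.8 kWh

5134 kWh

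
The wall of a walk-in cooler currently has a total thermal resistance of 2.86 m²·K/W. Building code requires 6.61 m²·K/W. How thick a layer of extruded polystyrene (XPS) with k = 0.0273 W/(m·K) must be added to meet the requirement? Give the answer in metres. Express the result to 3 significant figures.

0.102 m

ΔR = 6.61 − 2.86 = 3.75 m²·K/W
L = ΔR × k = 3.75 × 0.0273 = 0.1024 m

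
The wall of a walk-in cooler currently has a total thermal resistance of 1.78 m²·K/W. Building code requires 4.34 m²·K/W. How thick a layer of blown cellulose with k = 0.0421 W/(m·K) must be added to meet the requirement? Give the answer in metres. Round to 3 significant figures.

0.108 m

ΔR = 4.34 − 1.78 = 2.56 m²·K/W
L = ΔR × k = 2.56 × 0.0421 = 0.1078 m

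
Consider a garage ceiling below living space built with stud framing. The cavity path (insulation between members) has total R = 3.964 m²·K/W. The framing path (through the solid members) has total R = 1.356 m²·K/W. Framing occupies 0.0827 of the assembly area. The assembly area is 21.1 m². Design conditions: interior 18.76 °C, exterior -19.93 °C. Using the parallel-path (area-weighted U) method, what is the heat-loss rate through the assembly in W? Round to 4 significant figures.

238.7 W

U_eff = 0.9173/3.964 + 0.0827/1.356 = 0.23141 + 0.060988 = 0.2924
R_eff = 1/U_eff = 3.42 m²·K/W
Q = 21.1 × (18.76 − (-19.93)) / 3.42 = 238.7 W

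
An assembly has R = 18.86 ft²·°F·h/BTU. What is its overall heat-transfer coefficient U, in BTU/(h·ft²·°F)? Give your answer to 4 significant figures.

U = 1/R = 1/18.86 = 0.053022

0.05302 BTU/(h·ft²·°F)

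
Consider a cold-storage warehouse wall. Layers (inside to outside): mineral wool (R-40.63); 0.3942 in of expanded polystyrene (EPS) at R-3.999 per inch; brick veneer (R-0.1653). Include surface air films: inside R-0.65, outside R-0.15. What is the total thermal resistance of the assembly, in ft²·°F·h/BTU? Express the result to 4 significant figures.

0.3942 × 3.999 = 1.5764
R_total = 0.65 + 40.63 + 1.5764 + 0.1653 + 0.15 = 43.172 ft²·°F·h/BTU

43.17 ft²·°F·h/BTU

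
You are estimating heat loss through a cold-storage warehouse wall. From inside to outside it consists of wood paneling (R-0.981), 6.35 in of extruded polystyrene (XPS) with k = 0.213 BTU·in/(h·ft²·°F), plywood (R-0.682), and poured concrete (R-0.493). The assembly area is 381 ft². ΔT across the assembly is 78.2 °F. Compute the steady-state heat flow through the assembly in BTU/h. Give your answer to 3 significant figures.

932 BTU/h

6.35/0.213 = 29.81
R_total = 0.981 + 29.81 + 0.682 + 0.493 = 31.97 ft²·°F·h/BTU
Q = A·ΔT/R = 381 × 78.2 / 31.97 = 932 BTU/h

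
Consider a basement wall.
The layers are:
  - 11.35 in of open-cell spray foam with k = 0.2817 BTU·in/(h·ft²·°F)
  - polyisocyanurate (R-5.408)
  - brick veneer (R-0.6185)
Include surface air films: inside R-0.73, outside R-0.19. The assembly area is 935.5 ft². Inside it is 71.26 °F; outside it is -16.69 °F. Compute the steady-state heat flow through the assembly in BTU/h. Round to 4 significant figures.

11.35/0.2817 = 40.291
R_total = 0.73 + 40.291 + 5.408 + 0.6185 + 0.19 = 47.238 ft²·°F·h/BTU
Q = A·ΔT/R = 935.5 × (71.26 − (-16.69)) / 47.238 = 1741.8 BTU/h

1742 BTU/h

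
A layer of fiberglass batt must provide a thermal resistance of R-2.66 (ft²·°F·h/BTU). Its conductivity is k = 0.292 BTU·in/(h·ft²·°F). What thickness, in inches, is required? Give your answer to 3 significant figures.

0.777 in

L = R × k = 2.66 × 0.292 = 0.7767 in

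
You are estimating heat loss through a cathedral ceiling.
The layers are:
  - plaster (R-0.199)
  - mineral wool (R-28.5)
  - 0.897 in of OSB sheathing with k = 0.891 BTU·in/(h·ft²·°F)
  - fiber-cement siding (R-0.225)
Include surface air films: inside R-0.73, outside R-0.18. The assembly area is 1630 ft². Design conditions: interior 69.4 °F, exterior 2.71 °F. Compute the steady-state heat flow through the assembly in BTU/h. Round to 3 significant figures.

3520 BTU/h

0.897/0.891 = 1.007
R_total = 0.73 + 0.199 + 28.5 + 1.007 + 0.225 + 0.18 = 30.84 ft²·°F·h/BTU
Q = A·ΔT/R = 1630 × (69.4 − 2.71) / 30.84 = 3525 BTU/h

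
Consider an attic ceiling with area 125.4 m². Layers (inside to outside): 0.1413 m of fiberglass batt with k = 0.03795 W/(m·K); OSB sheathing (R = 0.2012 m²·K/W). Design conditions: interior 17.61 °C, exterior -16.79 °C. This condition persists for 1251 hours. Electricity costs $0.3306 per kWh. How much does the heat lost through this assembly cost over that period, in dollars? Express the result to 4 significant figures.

454.6 dollars

0.1413/0.03795 = 3.7233
R_total = 3.7233 + 0.2012 = 3.9245 m²·K/W
Q = 125.4 × (17.61 − (-16.79)) / 3.9245 = 1099.2 W
E = 1099.2 W × 1251 h / 1000 = 1375.1 kWh
Cost = 1375.1 × 0.3306 = $454.6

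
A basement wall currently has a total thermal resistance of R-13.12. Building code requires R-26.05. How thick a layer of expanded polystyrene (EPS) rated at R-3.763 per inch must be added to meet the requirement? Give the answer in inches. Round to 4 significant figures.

3.436 in

ΔR = 26.05 − 13.12 = 12.93 ft²·°F·h/BTU
L = ΔR / (R/in) = 12.93/3.763 = 3.4361 in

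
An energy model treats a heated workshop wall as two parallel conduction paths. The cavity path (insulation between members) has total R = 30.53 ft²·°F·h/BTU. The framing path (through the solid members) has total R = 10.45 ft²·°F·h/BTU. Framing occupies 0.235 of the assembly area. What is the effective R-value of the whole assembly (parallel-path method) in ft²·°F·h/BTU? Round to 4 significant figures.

U_eff = 0.765/30.53 + 0.235/10.45 = 0.025057 + 0.022488 = 0.047545
R_eff = 1/U_eff = 21.033 ft²·°F·h/BTU

21.03 ft²·°F·h/BTU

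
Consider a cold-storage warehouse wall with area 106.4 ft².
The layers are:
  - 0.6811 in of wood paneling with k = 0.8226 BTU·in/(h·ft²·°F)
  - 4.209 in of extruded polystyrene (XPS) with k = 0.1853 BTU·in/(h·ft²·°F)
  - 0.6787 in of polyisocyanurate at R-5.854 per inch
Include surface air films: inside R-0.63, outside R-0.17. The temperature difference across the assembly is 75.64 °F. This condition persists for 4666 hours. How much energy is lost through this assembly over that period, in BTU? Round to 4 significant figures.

0.6811/0.8226 = 0.82798
4.209/0.1853 = 22.715
0.6787 × 5.854 = 3.9731
R_total = 0.63 + 0.82798 + 22.715 + 3.9731 + 0.17 = 28.316 ft²·°F·h/BTU
Q = 106.4 × 75.64 / 28.316 = 284.23 BTU/h
E = 284.23 × 4666 = 1326200 BTU

1326000 BTU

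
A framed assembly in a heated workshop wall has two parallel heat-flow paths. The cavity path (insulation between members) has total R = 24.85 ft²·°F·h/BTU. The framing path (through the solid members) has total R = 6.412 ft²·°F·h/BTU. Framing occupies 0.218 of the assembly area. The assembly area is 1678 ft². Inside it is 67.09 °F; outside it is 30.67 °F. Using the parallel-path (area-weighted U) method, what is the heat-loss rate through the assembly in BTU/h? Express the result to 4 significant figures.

U_eff = 0.782/24.85 + 0.218/6.412 = 0.031469 + 0.033999 = 0.065468
R_eff = 1/U_eff = 15.275 ft²·°F·h/BTU
Q = 1678 × (67.09 − 30.67) / 15.275 = 4000.9 BTU/h

4001 BTU/h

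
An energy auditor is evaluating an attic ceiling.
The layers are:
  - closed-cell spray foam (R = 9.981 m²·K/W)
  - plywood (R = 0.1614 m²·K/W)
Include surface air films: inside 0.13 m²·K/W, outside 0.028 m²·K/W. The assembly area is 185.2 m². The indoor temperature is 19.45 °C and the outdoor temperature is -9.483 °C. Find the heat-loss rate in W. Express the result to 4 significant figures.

R_total = 0.13 + 9.981 + 0.1614 + 0.028 = 10.3 m²·K/W
Q = A·ΔT/R = 185.2 × (19.45 − (-9.483)) / 10.3 = 520.21 W

520.2 W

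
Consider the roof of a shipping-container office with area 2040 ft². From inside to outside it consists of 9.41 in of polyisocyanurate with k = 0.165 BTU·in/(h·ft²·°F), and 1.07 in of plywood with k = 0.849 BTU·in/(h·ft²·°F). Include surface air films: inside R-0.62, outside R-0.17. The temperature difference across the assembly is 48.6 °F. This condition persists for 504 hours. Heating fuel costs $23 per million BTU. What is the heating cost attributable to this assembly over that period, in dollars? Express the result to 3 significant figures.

9.41/0.165 = 57.03
1.07/0.849 = 1.26
R_total = 0.62 + 57.03 + 1.26 + 0.17 = 59.08 ft²·°F·h/BTU
Q = 2040 × 48.6 / 59.08 = 1678 BTU/h
E = 1678 × 504 = 845800 BTU
Cost = 845800/10⁶ × 23 = $19.45

19.5 dollars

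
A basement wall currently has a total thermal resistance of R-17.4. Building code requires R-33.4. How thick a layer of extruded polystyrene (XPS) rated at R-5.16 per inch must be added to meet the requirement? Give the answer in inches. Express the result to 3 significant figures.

ΔR = 33.4 − 17.4 = 16 ft²·°F·h/BTU
L = ΔR / (R/in) = 16/5.16 = 3.101 in

3.10 in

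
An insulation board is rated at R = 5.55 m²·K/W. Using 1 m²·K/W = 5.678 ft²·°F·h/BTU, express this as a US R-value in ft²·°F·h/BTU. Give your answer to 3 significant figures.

31.5 ft²·°F·h/BTU

R_US = 5.55 × 5.678 = 31.51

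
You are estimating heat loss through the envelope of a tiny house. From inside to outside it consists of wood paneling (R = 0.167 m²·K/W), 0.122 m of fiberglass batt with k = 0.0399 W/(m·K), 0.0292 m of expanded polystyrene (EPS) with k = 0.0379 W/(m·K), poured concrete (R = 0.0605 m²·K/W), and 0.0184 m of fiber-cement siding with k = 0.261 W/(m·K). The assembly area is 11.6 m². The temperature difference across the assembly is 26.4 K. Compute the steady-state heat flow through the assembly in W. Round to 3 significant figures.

0.122/0.0399 = 3.058
0.0292/0.0379 = 0.7704
0.0184/0.261 = 0.0705
R_total = 0.167 + 3.058 + 0.7704 + 0.0605 + 0.0705 = 4.126 m²·K/W
Q = A·ΔT/R = 11.6 × 26.4 / 4.126 = 74.22 W

74.2 W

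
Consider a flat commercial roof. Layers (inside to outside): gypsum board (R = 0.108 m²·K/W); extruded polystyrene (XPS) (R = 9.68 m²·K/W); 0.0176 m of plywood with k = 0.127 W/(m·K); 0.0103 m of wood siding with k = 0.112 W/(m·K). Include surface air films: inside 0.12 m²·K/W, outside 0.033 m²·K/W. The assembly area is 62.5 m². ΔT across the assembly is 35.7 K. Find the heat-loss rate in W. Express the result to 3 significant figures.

219 W

0.0176/0.127 = 0.1386
0.0103/0.112 = 0.09196
R_total = 0.12 + 0.108 + 9.68 + 0.1386 + 0.09196 + 0.033 = 10.17 m²·K/W
Q = A·ΔT/R = 62.5 × 35.7 / 10.17 = 219.4 W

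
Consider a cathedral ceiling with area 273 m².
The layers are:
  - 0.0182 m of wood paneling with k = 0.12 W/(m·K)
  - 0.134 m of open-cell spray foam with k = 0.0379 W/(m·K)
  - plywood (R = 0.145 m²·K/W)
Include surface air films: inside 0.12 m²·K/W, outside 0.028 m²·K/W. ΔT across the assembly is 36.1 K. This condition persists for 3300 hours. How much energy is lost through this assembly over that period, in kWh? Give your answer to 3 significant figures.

0.0182/0.12 = 0.1517
0.134/0.0379 = 3.536
R_total = 0.12 + 0.1517 + 3.536 + 0.145 + 0.028 = 3.98 m²·K/W
Q = 273 × 36.1 / 3.98 = 2476 W
E = 2476 W × 3300 h / 1000 = 8171 kWh

8170 kWh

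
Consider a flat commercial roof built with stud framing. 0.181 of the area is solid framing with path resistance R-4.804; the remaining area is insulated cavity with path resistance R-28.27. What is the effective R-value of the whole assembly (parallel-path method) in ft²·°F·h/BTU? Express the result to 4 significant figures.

U_eff = 0.819/28.27 + 0.181/4.804 = 0.028971 + 0.037677 = 0.066648
R_eff = 1/U_eff = 15.004 ft²·°F·h/BTU

15.00 ft²·°F·h/BTU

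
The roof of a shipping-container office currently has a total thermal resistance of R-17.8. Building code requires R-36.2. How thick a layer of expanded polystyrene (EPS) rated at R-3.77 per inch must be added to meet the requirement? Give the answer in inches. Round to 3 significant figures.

ΔR = 36.2 − 17.8 = 18.4 ft²·°F·h/BTU
L = ΔR / (R/in) = 18.4/3.77 = 4.881 in

4.88 in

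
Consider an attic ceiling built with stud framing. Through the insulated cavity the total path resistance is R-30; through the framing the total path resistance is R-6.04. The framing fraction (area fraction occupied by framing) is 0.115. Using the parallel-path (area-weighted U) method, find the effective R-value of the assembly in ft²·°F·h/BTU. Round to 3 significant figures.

20.6 ft²·°F·h/BTU

U_eff = 0.885/30 + 0.115/6.04 = 0.0295 + 0.01904 = 0.04854
R_eff = 1/U_eff = 20.6 ft²·°F·h/BTU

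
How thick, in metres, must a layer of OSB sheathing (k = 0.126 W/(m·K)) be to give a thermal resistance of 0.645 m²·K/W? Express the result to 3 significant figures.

0.0813 m

L = R·k = 0.645 × 0.126 = 0.08127 m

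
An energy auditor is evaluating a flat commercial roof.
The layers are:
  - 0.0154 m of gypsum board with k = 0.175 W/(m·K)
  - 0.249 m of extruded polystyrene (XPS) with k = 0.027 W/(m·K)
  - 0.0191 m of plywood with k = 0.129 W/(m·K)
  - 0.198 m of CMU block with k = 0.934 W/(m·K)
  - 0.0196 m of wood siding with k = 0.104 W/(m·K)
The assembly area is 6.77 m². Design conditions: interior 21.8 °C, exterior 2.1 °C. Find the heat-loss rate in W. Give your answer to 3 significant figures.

13.5 W

0.0154/0.175 = 0.088
0.249/0.027 = 9.222
0.0191/0.129 = 0.1481
0.198/0.934 = 0.212
0.0196/0.104 = 0.1885
R_total = 0.088 + 9.222 + 0.1481 + 0.212 + 0.1885 = 9.859 m²·K/W
Q = A·ΔT/R = 6.77 × (21.8 − 2.1) / 9.859 = 13.53 W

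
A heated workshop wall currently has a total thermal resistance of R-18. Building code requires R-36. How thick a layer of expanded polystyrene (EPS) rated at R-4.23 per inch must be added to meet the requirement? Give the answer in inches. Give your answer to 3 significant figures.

ΔR = 36 − 18 = 18 ft²·°F·h/BTU
L = ΔR / (R/in) = 18/4.23 = 4.255 in

4.26 in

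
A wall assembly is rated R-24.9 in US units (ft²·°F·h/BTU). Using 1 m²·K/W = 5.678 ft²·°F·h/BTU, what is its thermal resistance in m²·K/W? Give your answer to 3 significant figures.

R_SI = 24.9/5.678 = 4.385

4.39 m²·K/W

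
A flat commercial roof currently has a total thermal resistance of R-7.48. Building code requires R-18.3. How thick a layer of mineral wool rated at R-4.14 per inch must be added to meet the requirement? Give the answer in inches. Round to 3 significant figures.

2.61 in

ΔR = 18.3 − 7.48 = 10.82 ft²·°F·h/BTU
L = ΔR / (R/in) = 10.82/4.14 = 2.614 in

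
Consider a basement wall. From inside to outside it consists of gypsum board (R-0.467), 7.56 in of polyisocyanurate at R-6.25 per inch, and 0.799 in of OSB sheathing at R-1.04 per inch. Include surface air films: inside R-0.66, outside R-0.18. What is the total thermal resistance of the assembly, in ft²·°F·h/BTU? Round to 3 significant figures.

7.56 × 6.25 = 47.25
0.799 × 1.04 = 0.831
R_total = 0.66 + 0.467 + 47.25 + 0.831 + 0.18 = 49.39 ft²·°F·h/BTU

49.4 ft²·°F·h/BTU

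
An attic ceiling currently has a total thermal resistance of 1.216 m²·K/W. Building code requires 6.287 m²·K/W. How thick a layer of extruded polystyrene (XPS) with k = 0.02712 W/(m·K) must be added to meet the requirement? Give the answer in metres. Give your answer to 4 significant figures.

0.1375 m

ΔR = 6.287 − 1.216 = 5.071 m²·K/W
L = ΔR × k = 5.071 × 0.02712 = 0.13753 m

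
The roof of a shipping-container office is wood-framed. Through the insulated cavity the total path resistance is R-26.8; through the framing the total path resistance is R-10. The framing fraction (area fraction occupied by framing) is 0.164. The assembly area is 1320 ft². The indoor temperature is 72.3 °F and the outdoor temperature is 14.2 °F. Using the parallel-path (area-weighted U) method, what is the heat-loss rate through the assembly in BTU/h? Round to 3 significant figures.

U_eff = 0.836/26.8 + 0.164/10 = 0.03119 + 0.0164 = 0.04759
R_eff = 1/U_eff = 21.01 ft²·°F·h/BTU
Q = 1320 × (72.3 − 14.2) / 21.01 = 3650 BTU/h

3650 BTU/h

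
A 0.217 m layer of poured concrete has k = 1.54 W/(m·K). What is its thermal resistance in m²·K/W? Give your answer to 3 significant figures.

R = L/k = 0.217/1.54 = 0.1409 m²·K/W

0.141 m²·K/W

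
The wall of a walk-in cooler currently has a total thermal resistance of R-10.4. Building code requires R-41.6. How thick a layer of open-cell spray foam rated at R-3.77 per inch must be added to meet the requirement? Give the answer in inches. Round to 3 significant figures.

ΔR = 41.6 − 10.4 = 31.2 ft²·°F·h/BTU
L = ΔR / (R/in) = 31.2/3.77 = 8.276 in

8.28 in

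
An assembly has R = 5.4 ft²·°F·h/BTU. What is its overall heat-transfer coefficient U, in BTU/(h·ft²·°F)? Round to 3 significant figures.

0.185 BTU/(h·ft²·°F)

U = 1/R = 1/5.4 = 0.1852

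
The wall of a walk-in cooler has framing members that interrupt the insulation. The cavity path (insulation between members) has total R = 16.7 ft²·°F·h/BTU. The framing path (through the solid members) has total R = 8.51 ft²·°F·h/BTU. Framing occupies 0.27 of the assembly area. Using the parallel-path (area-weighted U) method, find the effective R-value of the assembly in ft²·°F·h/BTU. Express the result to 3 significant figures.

U_eff = 0.73/16.7 + 0.27/8.51 = 0.04371 + 0.03173 = 0.07544
R_eff = 1/U_eff = 13.26 ft²·°F·h/BTU

13.3 ft²·°F·h/BTU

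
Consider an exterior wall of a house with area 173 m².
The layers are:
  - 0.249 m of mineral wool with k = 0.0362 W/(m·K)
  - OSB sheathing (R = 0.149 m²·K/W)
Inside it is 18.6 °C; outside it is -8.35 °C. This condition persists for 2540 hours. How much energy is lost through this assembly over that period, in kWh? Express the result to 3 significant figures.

1690 kWh

0.249/0.0362 = 6.878
R_total = 6.878 + 0.149 = 7.027 m²·K/W
Q = 173 × (18.6 − (-8.35)) / 7.027 = 663.4 W
E = 663.4 W × 2540 h / 1000 = 1685 kWh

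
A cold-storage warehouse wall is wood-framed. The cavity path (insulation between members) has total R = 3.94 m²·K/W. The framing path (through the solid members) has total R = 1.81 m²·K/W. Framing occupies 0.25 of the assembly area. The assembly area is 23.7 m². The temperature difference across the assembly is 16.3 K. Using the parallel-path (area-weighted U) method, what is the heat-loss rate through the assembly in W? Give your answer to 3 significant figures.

U_eff = 0.75/3.94 + 0.25/1.81 = 0.1904 + 0.1381 = 0.3285
R_eff = 1/U_eff = 3.044 m²·K/W
Q = 23.7 × 16.3 / 3.044 = 126.9 W

127 W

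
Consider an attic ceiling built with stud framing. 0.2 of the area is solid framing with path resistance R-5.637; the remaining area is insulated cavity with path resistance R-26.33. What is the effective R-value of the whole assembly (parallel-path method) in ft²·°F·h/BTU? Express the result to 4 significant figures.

15.18 ft²·°F·h/BTU

U_eff = 0.8/26.33 + 0.2/5.637 = 0.030384 + 0.03548 = 0.065863
R_eff = 1/U_eff = 15.183 ft²·°F·h/BTU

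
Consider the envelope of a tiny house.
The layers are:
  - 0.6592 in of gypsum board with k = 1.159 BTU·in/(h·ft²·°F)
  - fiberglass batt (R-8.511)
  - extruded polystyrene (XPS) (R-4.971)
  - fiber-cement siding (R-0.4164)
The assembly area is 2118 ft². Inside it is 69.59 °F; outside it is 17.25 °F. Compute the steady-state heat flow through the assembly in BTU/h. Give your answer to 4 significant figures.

0.6592/1.159 = 0.56877
R_total = 0.56877 + 8.511 + 4.971 + 0.4164 = 14.467 ft²·°F·h/BTU
Q = A·ΔT/R = 2118 × (69.59 − 17.25) / 14.467 = 7662.6 BTU/h

7663 BTU/h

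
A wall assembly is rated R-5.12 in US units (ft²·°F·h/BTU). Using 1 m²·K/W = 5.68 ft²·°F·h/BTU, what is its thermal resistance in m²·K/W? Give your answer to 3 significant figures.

0.901 m²·K/W

R_SI = 5.12/5.68 = 0.9014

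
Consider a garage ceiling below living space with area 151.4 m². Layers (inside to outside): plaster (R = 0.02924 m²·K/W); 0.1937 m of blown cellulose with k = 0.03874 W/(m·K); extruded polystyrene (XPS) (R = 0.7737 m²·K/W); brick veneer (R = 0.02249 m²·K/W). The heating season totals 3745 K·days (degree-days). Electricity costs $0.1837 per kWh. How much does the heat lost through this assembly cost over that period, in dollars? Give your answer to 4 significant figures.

0.1937/0.03874 = 5
R_total = 0.02924 + 5 + 0.7737 + 0.02249 = 5.8254 m²·K/W
E = A × HDD × 24 / R / 1000 = 151.4 × 3745 × 24 / 5.8254 / 1000 = 2335.9 kWh
Cost = 2335.9 × 0.1837 = $429.11

429.1 dollars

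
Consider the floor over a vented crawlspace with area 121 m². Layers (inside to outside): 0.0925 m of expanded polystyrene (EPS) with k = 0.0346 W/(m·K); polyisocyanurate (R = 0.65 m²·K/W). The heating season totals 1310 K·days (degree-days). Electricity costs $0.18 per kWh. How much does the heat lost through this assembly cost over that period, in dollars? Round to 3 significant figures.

206 dollars

0.0925/0.0346 = 2.673
R_total = 2.673 + 0.65 = 3.323 m²·K/W
E = A × HDD × 24 / R / 1000 = 121 × 1310 × 24 / 3.323 / 1000 = 1145 kWh
Cost = 1145 × 0.18 = $206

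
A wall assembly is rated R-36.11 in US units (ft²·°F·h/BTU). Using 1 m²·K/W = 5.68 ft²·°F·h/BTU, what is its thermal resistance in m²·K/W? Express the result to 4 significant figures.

6.357 m²·K/W

R_SI = 36.11/5.68 = 6.3574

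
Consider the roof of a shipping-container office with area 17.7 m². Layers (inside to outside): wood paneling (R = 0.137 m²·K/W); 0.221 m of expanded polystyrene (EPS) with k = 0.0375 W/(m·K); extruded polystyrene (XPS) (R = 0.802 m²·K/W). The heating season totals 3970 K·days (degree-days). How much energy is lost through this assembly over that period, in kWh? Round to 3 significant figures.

247 kWh

0.221/0.0375 = 5.893
R_total = 0.137 + 5.893 + 0.802 = 6.832 m²·K/W
E = A × HDD × 24 / R / 1000 = 17.7 × 3970 × 24 / 6.832 / 1000 = 246.8 kWh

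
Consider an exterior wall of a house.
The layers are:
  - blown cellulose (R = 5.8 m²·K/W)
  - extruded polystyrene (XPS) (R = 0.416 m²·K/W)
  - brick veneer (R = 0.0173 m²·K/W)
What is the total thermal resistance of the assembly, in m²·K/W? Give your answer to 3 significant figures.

R_total = 5.8 + 0.416 + 0.0173 = 6.233 m²·K/W

6.23 m²·K/W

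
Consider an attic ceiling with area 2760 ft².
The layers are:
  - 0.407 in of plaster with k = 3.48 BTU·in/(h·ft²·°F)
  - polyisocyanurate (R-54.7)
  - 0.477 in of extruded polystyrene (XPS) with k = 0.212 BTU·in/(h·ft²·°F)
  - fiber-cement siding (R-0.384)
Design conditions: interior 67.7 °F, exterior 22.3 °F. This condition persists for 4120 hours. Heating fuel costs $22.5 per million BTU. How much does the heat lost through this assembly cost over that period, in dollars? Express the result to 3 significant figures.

202 dollars

0.407/3.48 = 0.117
0.477/0.212 = 2.25
R_total = 0.117 + 54.7 + 2.25 + 0.384 = 57.45 ft²·°F·h/BTU
Q = 2760 × (67.7 − 22.3) / 57.45 = 2181 BTU/h
E = 2181 × 4120 = 8986000 BTU
Cost = 8986000/10⁶ × 22.5 = $202.2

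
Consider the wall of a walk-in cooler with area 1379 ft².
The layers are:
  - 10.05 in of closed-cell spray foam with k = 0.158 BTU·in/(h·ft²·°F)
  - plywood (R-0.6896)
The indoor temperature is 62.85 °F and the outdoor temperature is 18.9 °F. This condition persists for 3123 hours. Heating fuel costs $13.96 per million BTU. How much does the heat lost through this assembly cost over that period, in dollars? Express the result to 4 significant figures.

41.09 dollars

10.05/0.158 = 63.608
R_total = 63.608 + 0.6896 = 64.297 ft²·°F·h/BTU
Q = 1379 × (62.85 − 18.9) / 64.297 = 942.61 BTU/h
E = 942.61 × 3123 = 2943800 BTU
Cost = 2943800/10⁶ × 13.96 = $41.095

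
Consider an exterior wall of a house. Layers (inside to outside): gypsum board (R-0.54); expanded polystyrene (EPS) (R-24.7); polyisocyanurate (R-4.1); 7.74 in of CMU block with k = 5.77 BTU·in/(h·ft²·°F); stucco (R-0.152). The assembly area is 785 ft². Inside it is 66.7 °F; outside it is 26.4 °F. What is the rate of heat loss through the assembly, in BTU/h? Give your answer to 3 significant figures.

1030 BTU/h

7.74/5.77 = 1.341
R_total = 0.54 + 24.7 + 4.1 + 1.341 + 0.152 = 30.83 ft²·°F·h/BTU
Q = A·ΔT/R = 785 × (66.7 − 26.4) / 30.83 = 1026 BTU/h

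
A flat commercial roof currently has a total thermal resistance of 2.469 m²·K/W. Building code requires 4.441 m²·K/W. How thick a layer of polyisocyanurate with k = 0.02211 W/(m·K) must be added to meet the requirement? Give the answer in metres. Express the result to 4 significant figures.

0.04360 m

ΔR = 4.441 − 2.469 = 1.972 m²·K/W
L = ΔR × k = 1.972 × 0.02211 = 0.043601 m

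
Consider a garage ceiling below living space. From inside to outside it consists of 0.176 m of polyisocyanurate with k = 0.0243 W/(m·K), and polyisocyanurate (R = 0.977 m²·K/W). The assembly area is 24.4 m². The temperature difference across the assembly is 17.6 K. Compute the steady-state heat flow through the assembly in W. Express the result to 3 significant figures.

0.176/0.0243 = 7.243
R_total = 7.243 + 0.977 = 8.22 m²·K/W
Q = A·ΔT/R = 24.4 × 17.6 / 8.22 = 52.24 W

52.2 W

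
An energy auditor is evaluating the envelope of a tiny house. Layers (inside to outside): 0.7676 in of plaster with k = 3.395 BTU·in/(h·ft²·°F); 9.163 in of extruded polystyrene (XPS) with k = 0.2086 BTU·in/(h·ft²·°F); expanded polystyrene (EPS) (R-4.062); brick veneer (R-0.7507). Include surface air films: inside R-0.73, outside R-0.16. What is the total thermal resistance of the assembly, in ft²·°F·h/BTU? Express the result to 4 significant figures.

0.7676/3.395 = 0.2261
9.163/0.2086 = 43.926
R_total = 0.73 + 0.2261 + 43.926 + 4.062 + 0.7507 + 0.16 = 49.855 ft²·°F·h/BTU

49.85 ft²·°F·h/BTU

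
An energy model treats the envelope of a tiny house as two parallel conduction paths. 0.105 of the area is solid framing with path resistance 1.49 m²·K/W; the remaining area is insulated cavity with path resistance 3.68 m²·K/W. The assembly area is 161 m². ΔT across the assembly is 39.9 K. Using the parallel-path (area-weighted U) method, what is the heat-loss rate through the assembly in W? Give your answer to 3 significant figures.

2020 W

U_eff = 0.895/3.68 + 0.105/1.49 = 0.2432 + 0.07047 = 0.3137
R_eff = 1/U_eff = 3.188 m²·K/W
Q = 161 × 39.9 / 3.188 = 2015 W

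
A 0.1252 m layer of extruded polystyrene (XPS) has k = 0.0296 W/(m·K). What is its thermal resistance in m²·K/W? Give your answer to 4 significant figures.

R = L/k = 0.1252/0.0296 = 4.2297 m²·K/W

4.230 m²·K/W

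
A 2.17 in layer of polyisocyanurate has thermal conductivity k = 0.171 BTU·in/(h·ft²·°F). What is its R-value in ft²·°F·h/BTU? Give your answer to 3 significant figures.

12.7 ft²·°F·h/BTU

R = L/k = 2.17/0.171 = 12.69 ft²·°F·h/BTU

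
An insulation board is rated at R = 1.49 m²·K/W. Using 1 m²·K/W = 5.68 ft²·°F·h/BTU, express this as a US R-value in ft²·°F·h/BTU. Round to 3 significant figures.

8.46 ft²·°F·h/BTU

R_US = 1.49 × 5.68 = 8.463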